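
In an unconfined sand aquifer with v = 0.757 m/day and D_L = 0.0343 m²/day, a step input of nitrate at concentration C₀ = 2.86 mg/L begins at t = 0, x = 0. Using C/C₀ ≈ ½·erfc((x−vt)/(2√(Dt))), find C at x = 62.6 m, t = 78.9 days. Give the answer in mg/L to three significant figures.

For a continuous step input, C/C₀ ≈ ½·erfc((x−vt)/(2√(Dt))).
vt = 0.757 × 78.9 = 59.7273 m and 2√(Dt) = 2√(0.0343 × 78.9) = 3.290 m.
Argument (x−vt)/(2√(Dt)) = (62.6 − 59.7273)/3.290 = 0.8732; ½·erfc(0.8732) = 0.1084.
C = 2.86 × 0.1084 = 0.310 mg/L.

0.310 mg/L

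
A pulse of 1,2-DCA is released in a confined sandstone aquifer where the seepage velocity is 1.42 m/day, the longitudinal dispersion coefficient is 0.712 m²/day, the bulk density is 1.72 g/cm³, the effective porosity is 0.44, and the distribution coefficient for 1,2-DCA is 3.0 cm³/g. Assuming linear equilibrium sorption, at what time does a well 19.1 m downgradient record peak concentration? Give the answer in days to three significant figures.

167 days

Retardation factor R = 1 + ρ_b·K_d/n = 1 + 1.72 × 3.0/0.44 = 12.73.
Sorption retards both mechanisms: v_R = v/R = 0.1115 m/day, D_R = D/R = 0.05593 m²/day.
Peak time from v_R²t² + 2D_R t − x² = 0: t = (√(D_R² + v_R²x²) − D_R)/v_R².
√(D_R² + v_R²x²) = √(0.05593² + 0.1115² × 19.1²) = 2.130; v_R² = 0.01243.
t = (2.130 − 0.05593)/0.01243 = 167 days.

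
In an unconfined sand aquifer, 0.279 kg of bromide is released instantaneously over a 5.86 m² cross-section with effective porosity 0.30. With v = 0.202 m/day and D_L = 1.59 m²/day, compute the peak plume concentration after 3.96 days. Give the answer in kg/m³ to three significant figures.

The peak of an instantaneous 1D plume sits at x = vt; there the Gaussian factor is 1 and C_max = M/(n_e·A·√(4πDt)), where n_e·A is the pore area the mass is dissolved in.
√(4πDt) = √(4π × 1.59 × 3.96) = 8.895 m, so C_max = 0.279/(0.30 × 5.86 × 8.895) = 0.0178 kg/m³.

0.0178 kg/m³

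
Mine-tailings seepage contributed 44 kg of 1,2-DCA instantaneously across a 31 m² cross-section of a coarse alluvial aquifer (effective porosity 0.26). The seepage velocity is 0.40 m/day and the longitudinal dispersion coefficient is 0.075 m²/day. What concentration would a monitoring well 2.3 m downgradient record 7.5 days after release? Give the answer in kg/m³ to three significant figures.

For an instantaneous plane source, C(x,t) = M/(n_e·A·√(4πDt)) · exp(−(x−vt)²/(4Dt)), with n_e·A the pore (flow) area.
Plume center vt = 0.40 × 7.5 = 3 m, so the well at 2.3 m is 0.7 m upgradient of the peak.
√(4πDt) = 2.659 m, giving peak height M/(n_e·A·√(4πDt)) = 44/(0.26 × 31 × 2.659) = 2.053 kg/m³.
(x−vt)²/(4Dt) = (-0.7)²/(4 × 0.075 × 7.5) = 0.2178; exp(−0.2178) = 0.8043.
C = 2.053 × 0.8043 = 1.65 kg/m³.

1.65 kg/m³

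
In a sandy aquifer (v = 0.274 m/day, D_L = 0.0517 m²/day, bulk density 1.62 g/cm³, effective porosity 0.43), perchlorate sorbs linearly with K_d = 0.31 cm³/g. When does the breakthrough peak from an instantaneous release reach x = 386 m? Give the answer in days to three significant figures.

Retardation factor R = 1 + ρ_b·K_d/n = 1 + 1.62 × 0.31/0.43 = 2.168.
Sorption retards both mechanisms: v_R = v/R = 0.1264 m/day, D_R = D/R = 0.02385 m²/day.
Peak time from v_R²t² + 2D_R t − x² = 0: t = (√(D_R² + v_R²x²) − D_R)/v_R².
√(D_R² + v_R²x²) = √(0.02385² + 0.1264² × 386²) = 48.79; v_R² = 0.01598.
t = (48.79 − 0.02385)/0.01598 = 3050 days.

3050 days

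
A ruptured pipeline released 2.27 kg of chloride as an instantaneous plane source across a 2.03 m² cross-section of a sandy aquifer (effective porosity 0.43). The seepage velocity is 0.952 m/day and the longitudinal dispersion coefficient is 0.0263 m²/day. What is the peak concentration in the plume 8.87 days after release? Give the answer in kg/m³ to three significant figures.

1.52 kg/m³

The peak of an instantaneous 1D plume sits at x = vt; there the Gaussian factor is 1 and C_max = M/(n_e·A·√(4πDt)), where n_e·A is the pore area the mass is dissolved in.
√(4πDt) = √(4π × 0.0263 × 8.87) = 1.712 m, so C_max = 2.27/(0.43 × 2.03 × 1.712) = 1.52 kg/m³.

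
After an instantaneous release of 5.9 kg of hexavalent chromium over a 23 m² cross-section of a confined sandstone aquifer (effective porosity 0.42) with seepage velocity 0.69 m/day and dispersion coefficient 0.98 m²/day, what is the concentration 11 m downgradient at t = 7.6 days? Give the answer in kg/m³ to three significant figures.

0.0208 kg/m³

For an instantaneous plane source, C(x,t) = M/(n_e·A·√(4πDt)) · exp(−(x−vt)²/(4Dt)), with n_e·A the pore (flow) area.
Plume center vt = 0.69 × 7.6 = 5.244 m, so the well at 11 m is 5.756 m downgradient of the peak.
√(4πDt) = 9.674 m, giving peak height M/(n_e·A·√(4πDt)) = 5.9/(0.42 × 23 × 9.674) = 0.06313 kg/m³.
(x−vt)²/(4Dt) = (5.756)²/(4 × 0.98 × 7.6) = 1.112; exp(−1.112) = 0.3289.
C = 0.06313 × 0.3289 = 0.0208 kg/m³.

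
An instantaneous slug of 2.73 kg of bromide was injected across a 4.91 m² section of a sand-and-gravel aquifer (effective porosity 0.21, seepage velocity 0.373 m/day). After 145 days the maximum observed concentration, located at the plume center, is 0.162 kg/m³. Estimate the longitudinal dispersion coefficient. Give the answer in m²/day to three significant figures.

At the plume center C_max = M/(n_e·A·√(4πDt)), so D = M²/(4πt·(n_e·A·C_max)²).
n_e·A·C_max = 0.21 × 4.91 × 0.162 = 0.1670 kg/m.
D = 2.73²/(4π × 145 × 0.1670²) = 0.147 m²/day.

0.147 m²/day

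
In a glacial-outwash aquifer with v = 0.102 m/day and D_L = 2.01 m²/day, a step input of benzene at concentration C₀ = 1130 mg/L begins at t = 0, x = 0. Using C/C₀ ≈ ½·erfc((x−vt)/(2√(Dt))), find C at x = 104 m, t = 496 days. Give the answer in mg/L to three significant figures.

131 mg/L

For a continuous step input, C/C₀ ≈ ½·erfc((x−vt)/(2√(Dt))).
vt = 0.102 × 496 = 50.592 m and 2√(Dt) = 2√(2.01 × 496) = 63.15 m.
Argument (x−vt)/(2√(Dt)) = (104 − 50.592)/63.15 = 0.8457; ½·erfc(0.8457) = 0.1158.
C = 1130 × 0.1158 = 131 mg/L.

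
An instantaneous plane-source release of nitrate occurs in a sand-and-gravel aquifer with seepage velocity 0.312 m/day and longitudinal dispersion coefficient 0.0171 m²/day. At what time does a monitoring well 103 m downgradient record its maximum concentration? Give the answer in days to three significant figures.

330 days

For the 1D instantaneous-source solution, setting ∂C/∂t = 0 at fixed x gives v²t² + 2Dt − x² = 0, so t = (√(D² + v²x²) − D)/v².
√(D² + v²x²) = √(0.0171² + 0.312² × 103²) = 32.14; v² = 0.097344.
t = (32.14 − 0.0171)/0.097344 = 330 days (vs. the pure-advection estimate x/v = 330 d).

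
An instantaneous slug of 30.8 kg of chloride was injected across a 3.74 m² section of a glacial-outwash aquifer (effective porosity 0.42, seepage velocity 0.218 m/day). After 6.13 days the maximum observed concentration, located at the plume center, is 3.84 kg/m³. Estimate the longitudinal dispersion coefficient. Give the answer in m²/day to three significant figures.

At the plume center C_max = M/(n_e·A·√(4πDt)), so D = M²/(4πt·(n_e·A·C_max)²).
n_e·A·C_max = 0.42 × 3.74 × 3.84 = 6.032 kg/m.
D = 30.8²/(4π × 6.13 × 6.032²) = 0.338 m²/day.

0.338 m²/day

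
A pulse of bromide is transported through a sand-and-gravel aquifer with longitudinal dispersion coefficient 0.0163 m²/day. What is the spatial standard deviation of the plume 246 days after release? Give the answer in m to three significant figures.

2.83 m

Dispersive spreading gives a Gaussian with σ² = 2Dt; advection only shifts the center.
σ = √(2 × 0.0163 × 246) = 2.83 m.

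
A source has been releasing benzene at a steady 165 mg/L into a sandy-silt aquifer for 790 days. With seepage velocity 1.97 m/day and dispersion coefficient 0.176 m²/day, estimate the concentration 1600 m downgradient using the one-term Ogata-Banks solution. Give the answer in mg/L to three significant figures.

For a continuous step input, C/C₀ ≈ ½·erfc((x−vt)/(2√(Dt))).
vt = 1.97 × 790 = 1556.3 m and 2√(Dt) = 2√(0.176 × 790) = 23.58 m.
Argument (x−vt)/(2√(Dt)) = (1600 − 1556.3)/23.58 = 1.853; ½·erfc(1.853) = 0.004390.
C = 165 × 0.004390 = 0.724 mg/L.

0.724 mg/L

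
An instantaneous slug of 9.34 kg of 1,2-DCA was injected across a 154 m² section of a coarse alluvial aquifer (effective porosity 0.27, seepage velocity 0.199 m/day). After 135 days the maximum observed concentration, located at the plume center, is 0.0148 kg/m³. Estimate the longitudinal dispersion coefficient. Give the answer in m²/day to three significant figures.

At the plume center C_max = M/(n_e·A·√(4πDt)), so D = M²/(4πt·(n_e·A·C_max)²).
n_e·A·C_max = 0.27 × 154 × 0.0148 = 0.6154 kg/m.
D = 9.34²/(4π × 135 × 0.6154²) = 0.136 m²/day.

0.136 m²/day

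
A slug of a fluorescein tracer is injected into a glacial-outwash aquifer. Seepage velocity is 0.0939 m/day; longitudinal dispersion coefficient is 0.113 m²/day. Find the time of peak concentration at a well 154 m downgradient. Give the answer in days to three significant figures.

For the 1D instantaneous-source solution, setting ∂C/∂t = 0 at fixed x gives v²t² + 2Dt − x² = 0, so t = (√(D² + v²x²) − D)/v².
√(D² + v²x²) = √(0.113² + 0.0939² × 154²) = 14.46; v² = 0.00881721.
t = (14.46 − 0.113)/0.00881721 = 1630 days (vs. the pure-advection estimate x/v = 1640 d).

1630 days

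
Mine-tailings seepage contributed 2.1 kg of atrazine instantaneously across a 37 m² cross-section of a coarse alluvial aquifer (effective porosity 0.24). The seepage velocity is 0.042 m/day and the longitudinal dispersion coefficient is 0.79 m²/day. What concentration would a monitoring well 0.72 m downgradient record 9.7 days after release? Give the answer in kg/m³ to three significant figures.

0.0240 kg/m³

For an instantaneous plane source, C(x,t) = M/(n_e·A·√(4πDt)) · exp(−(x−vt)²/(4Dt)), with n_e·A the pore (flow) area.
Plume center vt = 0.042 × 9.7 = 0.4074 m, so the well at 0.72 m is 0.3126 m downgradient of the peak.
√(4πDt) = 9.813 m, giving peak height M/(n_e·A·√(4πDt)) = 2.1/(0.24 × 37 × 9.813) = 0.02410 kg/m³.
(x−vt)²/(4Dt) = (0.3126)²/(4 × 0.79 × 9.7) = 0.003188; exp(−0.003188) = 0.9968.
C = 0.02410 × 0.9968 = 0.0240 kg/m³.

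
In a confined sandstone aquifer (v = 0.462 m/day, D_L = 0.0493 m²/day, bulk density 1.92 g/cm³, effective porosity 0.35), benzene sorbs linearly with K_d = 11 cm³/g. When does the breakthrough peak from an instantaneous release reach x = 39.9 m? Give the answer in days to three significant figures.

5280 days

Retardation factor R = 1 + ρ_b·K_d/n = 1 + 1.92 × 11/0.35 = 61.34.
Sorption retards both mechanisms: v_R = v/R = 0.007532 m/day, D_R = D/R = 0.0008037 m²/day.
Peak time from v_R²t² + 2D_R t − x² = 0: t = (√(D_R² + v_R²x²) − D_R)/v_R².
√(D_R² + v_R²x²) = √(0.0008037² + 0.007532² × 39.9²) = 0.3005; v_R² = 5.673e-05.
t = (0.3005 − 0.0008037)/5.673e-05 = 5280 days.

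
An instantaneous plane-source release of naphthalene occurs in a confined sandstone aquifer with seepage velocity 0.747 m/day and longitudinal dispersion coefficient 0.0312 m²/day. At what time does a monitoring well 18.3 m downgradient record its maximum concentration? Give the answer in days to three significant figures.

24.4 days

For the 1D instantaneous-source solution, setting ∂C/∂t = 0 at fixed x gives v²t² + 2Dt − x² = 0, so t = (√(D² + v²x²) − D)/v².
√(D² + v²x²) = √(0.0312² + 0.747² × 18.3²) = 13.67; v² = 0.558009.
t = (13.67 − 0.0312)/0.558009 = 24.4 days (vs. the pure-advection estimate x/v = 24.5 d).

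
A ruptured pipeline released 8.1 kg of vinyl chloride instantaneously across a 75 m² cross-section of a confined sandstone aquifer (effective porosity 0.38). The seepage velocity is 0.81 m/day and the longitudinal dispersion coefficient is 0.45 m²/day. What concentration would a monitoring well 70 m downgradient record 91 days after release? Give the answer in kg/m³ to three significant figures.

0.0115 kg/m³

For an instantaneous plane source, C(x,t) = M/(n_e·A·√(4πDt)) · exp(−(x−vt)²/(4Dt)), with n_e·A the pore (flow) area.
Plume center vt = 0.81 × 91 = 73.71 m, so the well at 70 m is 3.71 m upgradient of the peak.
√(4πDt) = 22.68 m, giving peak height M/(n_e·A·√(4πDt)) = 8.1/(0.38 × 75 × 22.68) = 0.01253 kg/m³.
(x−vt)²/(4Dt) = (-3.71)²/(4 × 0.45 × 91) = 0.08403; exp(−0.08403) = 0.9194.
C = 0.01253 × 0.9194 = 0.0115 kg/m³.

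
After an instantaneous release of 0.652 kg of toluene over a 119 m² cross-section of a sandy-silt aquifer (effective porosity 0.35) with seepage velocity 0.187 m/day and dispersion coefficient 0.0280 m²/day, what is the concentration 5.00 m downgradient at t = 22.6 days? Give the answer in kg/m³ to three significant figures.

0.00438 kg/m³

For an instantaneous plane source, C(x,t) = M/(n_e·A·√(4πDt)) · exp(−(x−vt)²/(4Dt)), with n_e·A the pore (flow) area.
Plume center vt = 0.187 × 22.6 = 4.2262 m, so the well at 5.00 m is 0.7738 m downgradient of the peak.
√(4πDt) = 2.820 m, giving peak height M/(n_e·A·√(4πDt)) = 0.652/(0.35 × 119 × 2.820) = 0.005551 kg/m³.
(x−vt)²/(4Dt) = (0.7738)²/(4 × 0.0280 × 22.6) = 0.2366; exp(−0.2366) = 0.7893.
C = 0.005551 × 0.7893 = 0.00438 kg/m³.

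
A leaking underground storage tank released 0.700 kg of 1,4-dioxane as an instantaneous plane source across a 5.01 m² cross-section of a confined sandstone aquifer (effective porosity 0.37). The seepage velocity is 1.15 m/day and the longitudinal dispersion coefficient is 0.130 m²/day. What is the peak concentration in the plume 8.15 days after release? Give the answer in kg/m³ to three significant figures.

The peak of an instantaneous 1D plume sits at x = vt; there the Gaussian factor is 1 and C_max = M/(n_e·A·√(4πDt)), where n_e·A is the pore area the mass is dissolved in.
√(4πDt) = √(4π × 0.130 × 8.15) = 3.649 m, so C_max = 0.700/(0.37 × 5.01 × 3.649) = 0.103 kg/m³.

0.103 kg/m³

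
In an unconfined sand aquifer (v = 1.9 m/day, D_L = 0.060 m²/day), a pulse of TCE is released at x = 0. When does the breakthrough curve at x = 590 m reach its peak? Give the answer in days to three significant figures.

For the 1D instantaneous-source solution, setting ∂C/∂t = 0 at fixed x gives v²t² + 2Dt − x² = 0, so t = (√(D² + v²x²) − D)/v².
√(D² + v²x²) = √(0.060² + 1.9² × 590²) = 1121; v² = 3.61.
t = (1121 − 0.060)/3.61 = 311 days (vs. the pure-advection estimate x/v = 311 d).

311 days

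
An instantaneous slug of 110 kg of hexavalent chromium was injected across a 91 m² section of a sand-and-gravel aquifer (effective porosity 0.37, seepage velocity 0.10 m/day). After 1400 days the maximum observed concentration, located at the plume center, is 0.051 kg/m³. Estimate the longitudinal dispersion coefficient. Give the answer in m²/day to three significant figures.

At the plume center C_max = M/(n_e·A·√(4πDt)), so D = M²/(4πt·(n_e·A·C_max)²).
n_e·A·C_max = 0.37 × 91 × 0.051 = 1.717 kg/m.
D = 110²/(4π × 1400 × 1.717²) = 0.233 m²/day.

0.233 m²/day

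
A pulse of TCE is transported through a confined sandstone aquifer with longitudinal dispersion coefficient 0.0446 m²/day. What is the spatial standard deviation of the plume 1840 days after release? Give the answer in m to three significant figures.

Dispersive spreading gives a Gaussian with σ² = 2Dt; advection only shifts the center.
σ = √(2 × 0.0446 × 1840) = 12.8 m.

12.8 m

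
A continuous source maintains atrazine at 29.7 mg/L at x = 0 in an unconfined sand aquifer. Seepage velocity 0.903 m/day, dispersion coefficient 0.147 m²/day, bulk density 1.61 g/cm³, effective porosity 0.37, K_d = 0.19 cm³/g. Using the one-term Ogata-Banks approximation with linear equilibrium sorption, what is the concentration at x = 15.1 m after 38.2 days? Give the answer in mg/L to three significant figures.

Retardation factor R = 1 + ρ_b·K_d/n = 1 + 1.61 × 0.19/0.37 = 1.827.
Sorption retards both mechanisms: v_R = v/R = 0.4943 m/day, D_R = D/R = 0.08046 m²/day.
v_R·t = 0.4943 × 38.2 = 18.88226 m; 2√(D_R t) = 3.506 m; argument = (15.1 − 18.88226)/3.506 = -1.079.
C = C₀ × ½·erfc(-1.079) = 29.7 × 0.9365 = 27.8 mg/L.

27.8 mg/L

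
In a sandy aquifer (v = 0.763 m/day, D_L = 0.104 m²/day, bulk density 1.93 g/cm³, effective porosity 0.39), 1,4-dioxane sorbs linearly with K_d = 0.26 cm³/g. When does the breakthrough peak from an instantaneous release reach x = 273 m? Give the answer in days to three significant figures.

818 days

Retardation factor R = 1 + ρ_b·K_d/n = 1 + 1.93 × 0.26/0.39 = 2.287.
Sorption retards both mechanisms: v_R = v/R = 0.3336 m/day, D_R = D/R = 0.04547 m²/day.
Peak time from v_R²t² + 2D_R t − x² = 0: t = (√(D_R² + v_R²x²) − D_R)/v_R².
√(D_R² + v_R²x²) = √(0.04547² + 0.3336² × 273²) = 91.07; v_R² = 0.1113.
t = (91.07 − 0.04547)/0.1113 = 818 days.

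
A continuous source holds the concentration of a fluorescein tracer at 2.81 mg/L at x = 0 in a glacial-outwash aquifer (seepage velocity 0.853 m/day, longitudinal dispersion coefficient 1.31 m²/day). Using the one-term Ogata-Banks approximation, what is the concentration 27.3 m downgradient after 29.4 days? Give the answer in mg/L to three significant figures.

For a continuous step input, C/C₀ ≈ ½·erfc((x−vt)/(2√(Dt))).
vt = 0.853 × 29.4 = 25.0782 m and 2√(Dt) = 2√(1.31 × 29.4) = 12.41 m.
Argument (x−vt)/(2√(Dt)) = (27.3 − 25.0782)/12.41 = 0.1790; ½·erfc(0.1790) = 0.4001.
C = 2.81 × 0.4001 = 1.12 mg/L.

1.12 mg/L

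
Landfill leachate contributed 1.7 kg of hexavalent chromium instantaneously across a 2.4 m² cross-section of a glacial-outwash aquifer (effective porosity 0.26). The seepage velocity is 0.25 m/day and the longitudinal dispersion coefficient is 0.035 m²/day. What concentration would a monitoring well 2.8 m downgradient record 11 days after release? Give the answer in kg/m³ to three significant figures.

1.24 kg/m³

For an instantaneous plane source, C(x,t) = M/(n_e·A·√(4πDt)) · exp(−(x−vt)²/(4Dt)), with n_e·A the pore (flow) area.
Plume center vt = 0.25 × 11 = 2.75 m, so the well at 2.8 m is 0.05 m downgradient of the peak.
√(4πDt) = 2.200 m, giving peak height M/(n_e·A·√(4πDt)) = 1.7/(0.26 × 2.4 × 2.200) = 1.238 kg/m³.
(x−vt)²/(4Dt) = (0.05)²/(4 × 0.035 × 11) = 0.001623; exp(−0.001623) = 0.9984.
C = 1.238 × 0.9984 = 1.24 kg/m³.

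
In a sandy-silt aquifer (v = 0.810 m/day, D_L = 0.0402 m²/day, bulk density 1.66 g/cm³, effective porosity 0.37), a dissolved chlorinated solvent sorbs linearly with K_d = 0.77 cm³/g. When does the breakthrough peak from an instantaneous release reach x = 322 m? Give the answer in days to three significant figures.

Retardation factor R = 1 + ρ_b·K_d/n = 1 + 1.66 × 0.77/0.37 = 4.455.
Sorption retards both mechanisms: v_R = v/R = 0.1818 m/day, D_R = D/R = 0.009024 m²/day.
Peak time from v_R²t² + 2D_R t − x² = 0: t = (√(D_R² + v_R²x²) − D_R)/v_R².
√(D_R² + v_R²x²) = √(0.009024² + 0.1818² × 322²) = 58.54; v_R² = 0.03305.
t = (58.54 − 0.009024)/0.03305 = 1770 days.

1770 days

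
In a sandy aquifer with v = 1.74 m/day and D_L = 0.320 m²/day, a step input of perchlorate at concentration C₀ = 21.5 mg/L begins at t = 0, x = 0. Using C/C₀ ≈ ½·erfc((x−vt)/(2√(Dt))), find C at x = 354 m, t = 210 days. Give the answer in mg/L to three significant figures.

18.0 mg/L

For a continuous step input, C/C₀ ≈ ½·erfc((x−vt)/(2√(Dt))).
vt = 1.74 × 210 = 365.4 m and 2√(Dt) = 2√(0.320 × 210) = 16.40 m.
Argument (x−vt)/(2√(Dt)) = (354 − 365.4)/16.40 = -0.6951; ½·erfc(-0.6951) = 0.8372.
C = 21.5 × 0.8372 = 18.0 mg/L.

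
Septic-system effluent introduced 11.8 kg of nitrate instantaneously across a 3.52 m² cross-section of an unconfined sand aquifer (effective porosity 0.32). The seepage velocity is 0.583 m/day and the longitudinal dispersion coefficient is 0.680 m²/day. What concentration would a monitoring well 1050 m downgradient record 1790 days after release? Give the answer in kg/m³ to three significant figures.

0.0840 kg/m³

For an instantaneous plane source, C(x,t) = M/(n_e·A·√(4πDt)) · exp(−(x−vt)²/(4Dt)), with n_e·A the pore (flow) area.
Plume center vt = 0.583 × 1790 = 1043.57 m, so the well at 1050 m is 6.43 m downgradient of the peak.
√(4πDt) = 123.7 m, giving peak height M/(n_e·A·√(4πDt)) = 11.8/(0.32 × 3.52 × 123.7) = 0.08469 kg/m³.
(x−vt)²/(4Dt) = (6.43)²/(4 × 0.680 × 1790) = 0.008492; exp(−0.008492) = 0.9915.
C = 0.08469 × 0.9915 = 0.0840 kg/m³.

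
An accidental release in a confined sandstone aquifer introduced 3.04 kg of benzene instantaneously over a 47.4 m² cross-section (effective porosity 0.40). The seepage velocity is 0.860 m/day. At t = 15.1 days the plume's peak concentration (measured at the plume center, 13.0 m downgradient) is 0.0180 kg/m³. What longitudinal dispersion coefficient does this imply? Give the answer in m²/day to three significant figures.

0.418 m²/day

At the plume center C_max = M/(n_e·A·√(4πDt)), so D = M²/(4πt·(n_e·A·C_max)²).
n_e·A·C_max = 0.40 × 47.4 × 0.0180 = 0.3413 kg/m.
D = 3.04²/(4π × 15.1 × 0.3413²) = 0.418 m²/day.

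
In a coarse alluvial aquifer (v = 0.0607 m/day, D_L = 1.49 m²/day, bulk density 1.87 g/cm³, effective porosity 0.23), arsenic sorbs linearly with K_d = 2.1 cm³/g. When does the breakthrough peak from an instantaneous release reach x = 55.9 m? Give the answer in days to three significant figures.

Retardation factor R = 1 + ρ_b·K_d/n = 1 + 1.87 × 2.1/0.23 = 18.07.
Sorption retards both mechanisms: v_R = v/R = 0.003359 m/day, D_R = D/R = 0.08246 m²/day.
Peak time from v_R²t² + 2D_R t − x² = 0: t = (√(D_R² + v_R²x²) − D_R)/v_R².
√(D_R² + v_R²x²) = √(0.08246² + 0.003359² × 55.9²) = 0.2051; v_R² = 1.128e-05.
t = (0.2051 − 0.08246)/1.128e-05 = 10900 days.

10900 days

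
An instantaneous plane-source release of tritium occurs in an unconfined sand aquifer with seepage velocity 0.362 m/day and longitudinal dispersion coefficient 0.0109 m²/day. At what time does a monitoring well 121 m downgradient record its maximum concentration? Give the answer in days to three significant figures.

For the 1D instantaneous-source solution, setting ∂C/∂t = 0 at fixed x gives v²t² + 2Dt − x² = 0, so t = (√(D² + v²x²) − D)/v².
√(D² + v²x²) = √(0.0109² + 0.362² × 121²) = 43.80; v² = 0.131044.
t = (43.80 − 0.0109)/0.131044 = 334 days (vs. the pure-advection estimate x/v = 334 d).

334 days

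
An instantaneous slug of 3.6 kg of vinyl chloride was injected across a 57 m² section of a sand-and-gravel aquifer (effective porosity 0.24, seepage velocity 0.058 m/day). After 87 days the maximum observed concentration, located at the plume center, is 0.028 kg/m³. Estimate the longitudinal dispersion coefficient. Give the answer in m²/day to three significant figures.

0.0808 m²/day

At the plume center C_max = M/(n_e·A·√(4πDt)), so D = M²/(4πt·(n_e·A·C_max)²).
n_e·A·C_max = 0.24 × 57 × 0.028 = 0.3830 kg/m.
D = 3.6²/(4π × 87 × 0.3830²) = 0.0808 m²/day.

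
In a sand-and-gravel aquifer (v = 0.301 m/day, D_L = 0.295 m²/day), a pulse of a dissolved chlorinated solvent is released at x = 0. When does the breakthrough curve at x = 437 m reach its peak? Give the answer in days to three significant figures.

For the 1D instantaneous-source solution, setting ∂C/∂t = 0 at fixed x gives v²t² + 2Dt − x² = 0, so t = (√(D² + v²x²) − D)/v².
√(D² + v²x²) = √(0.295² + 0.301² × 437²) = 131.5; v² = 0.090601.
t = (131.5 − 0.295)/0.090601 = 1450 days (vs. the pure-advection estimate x/v = 1450 d).

1450 days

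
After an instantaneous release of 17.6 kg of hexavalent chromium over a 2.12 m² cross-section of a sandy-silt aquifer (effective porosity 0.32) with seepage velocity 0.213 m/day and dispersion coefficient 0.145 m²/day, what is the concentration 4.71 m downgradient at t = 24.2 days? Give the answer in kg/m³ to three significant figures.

For an instantaneous plane source, C(x,t) = M/(n_e·A·√(4πDt)) · exp(−(x−vt)²/(4Dt)), with n_e·A the pore (flow) area.
Plume center vt = 0.213 × 24.2 = 5.1546 m, so the well at 4.71 m is 0.4446 m upgradient of the peak.
√(4πDt) = 6.640 m, giving peak height M/(n_e·A·√(4πDt)) = 17.6/(0.32 × 2.12 × 6.640) = 3.907 kg/m³.
(x−vt)²/(4Dt) = (-0.4446)²/(4 × 0.145 × 24.2) = 0.01408; exp(−0.01408) = 0.9860.
C = 3.907 × 0.9860 = 3.85 kg/m³.

3.85 kg/m³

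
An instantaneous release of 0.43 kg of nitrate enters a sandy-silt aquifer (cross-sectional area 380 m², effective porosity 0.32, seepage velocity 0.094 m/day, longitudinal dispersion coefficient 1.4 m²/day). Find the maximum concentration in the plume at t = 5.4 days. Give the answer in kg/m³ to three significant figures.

0.000363 kg/m³

The peak of an instantaneous 1D plume sits at x = vt; there the Gaussian factor is 1 and C_max = M/(n_e·A·√(4πDt)), where n_e·A is the pore area the mass is dissolved in.
√(4πDt) = √(4π × 1.4 × 5.4) = 9.747 m, so C_max = 0.43/(0.32 × 380 × 9.747) = 0.000363 kg/m³.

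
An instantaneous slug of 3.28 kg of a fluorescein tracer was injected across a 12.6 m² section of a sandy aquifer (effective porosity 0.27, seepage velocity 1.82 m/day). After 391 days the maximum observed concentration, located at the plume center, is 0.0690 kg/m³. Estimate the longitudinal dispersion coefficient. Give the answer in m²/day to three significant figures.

0.0397 m²/day

At the plume center C_max = M/(n_e·A·√(4πDt)), so D = M²/(4πt·(n_e·A·C_max)²).
n_e·A·C_max = 0.27 × 12.6 × 0.0690 = 0.2347 kg/m.
D = 3.28²/(4π × 391 × 0.2347²) = 0.0397 m²/day.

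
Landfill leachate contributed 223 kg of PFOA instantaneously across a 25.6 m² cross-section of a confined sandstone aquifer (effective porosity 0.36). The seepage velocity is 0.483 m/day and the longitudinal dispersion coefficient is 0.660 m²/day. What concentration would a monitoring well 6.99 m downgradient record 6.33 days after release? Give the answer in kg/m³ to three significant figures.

1.32 kg/m³

For an instantaneous plane source, C(x,t) = M/(n_e·A·√(4πDt)) · exp(−(x−vt)²/(4Dt)), with n_e·A the pore (flow) area.
Plume center vt = 0.483 × 6.33 = 3.05739 m, so the well at 6.99 m is 3.93261 m downgradient of the peak.
√(4πDt) = 7.246 m, giving peak height M/(n_e·A·√(4πDt)) = 223/(0.36 × 25.6 × 7.246) = 3.339 kg/m³.
(x−vt)²/(4Dt) = (3.93261)²/(4 × 0.660 × 6.33) = 0.9255; exp(−0.9255) = 0.3963.
C = 3.339 × 0.3963 = 1.32 kg/m³.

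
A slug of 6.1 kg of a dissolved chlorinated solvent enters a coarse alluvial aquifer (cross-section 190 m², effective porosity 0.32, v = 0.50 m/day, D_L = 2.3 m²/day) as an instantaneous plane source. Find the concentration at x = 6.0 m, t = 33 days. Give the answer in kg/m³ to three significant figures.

For an instantaneous plane source, C(x,t) = M/(n_e·A·√(4πDt)) · exp(−(x−vt)²/(4Dt)), with n_e·A the pore (flow) area.
Plume center vt = 0.50 × 33 = 16.5 m, so the well at 6.0 m is 10.5 m upgradient of the peak.
√(4πDt) = 30.88 m, giving peak height M/(n_e·A·√(4πDt)) = 6.1/(0.32 × 190 × 30.88) = 0.003249 kg/m³.
(x−vt)²/(4Dt) = (-10.5)²/(4 × 2.3 × 33) = 0.3631; exp(−0.3631) = 0.6955.
C = 0.003249 × 0.6955 = 0.00226 kg/m³.

0.00226 kg/m³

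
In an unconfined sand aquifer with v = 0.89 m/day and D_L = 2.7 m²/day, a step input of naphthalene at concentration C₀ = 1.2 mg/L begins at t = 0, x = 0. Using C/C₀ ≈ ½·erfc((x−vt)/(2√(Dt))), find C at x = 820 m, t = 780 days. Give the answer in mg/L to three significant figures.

0.0315 mg/L

For a continuous step input, C/C₀ ≈ ½·erfc((x−vt)/(2√(Dt))).
vt = 0.89 × 780 = 694.2 m and 2√(Dt) = 2√(2.7 × 780) = 91.78 m.
Argument (x−vt)/(2√(Dt)) = (820 − 694.2)/91.78 = 1.371; ½·erfc(1.371) = 0.02626.
C = 1.2 × 0.02626 = 0.0315 mg/L.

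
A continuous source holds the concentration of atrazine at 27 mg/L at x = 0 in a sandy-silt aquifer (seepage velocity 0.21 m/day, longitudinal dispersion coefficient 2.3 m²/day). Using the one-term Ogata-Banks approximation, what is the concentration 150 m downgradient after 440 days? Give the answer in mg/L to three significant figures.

For a continuous step input, C/C₀ ≈ ½·erfc((x−vt)/(2√(Dt))).
vt = 0.21 × 440 = 92.4 m and 2√(Dt) = 2√(2.3 × 440) = 63.62 m.
Argument (x−vt)/(2√(Dt)) = (150 − 92.4)/63.62 = 0.9054; ½·erfc(0.9054) = 0.1002.
C = 27 × 0.1002 = 2.71 mg/L.

2.71 mg/L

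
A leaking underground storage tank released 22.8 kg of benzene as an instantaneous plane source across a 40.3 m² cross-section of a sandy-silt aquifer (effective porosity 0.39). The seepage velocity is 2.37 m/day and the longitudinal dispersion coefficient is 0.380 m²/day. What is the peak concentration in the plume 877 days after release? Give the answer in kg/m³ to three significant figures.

The peak of an instantaneous 1D plume sits at x = vt; there the Gaussian factor is 1 and C_max = M/(n_e·A·√(4πDt)), where n_e·A is the pore area the mass is dissolved in.
√(4πDt) = √(4π × 0.380 × 877) = 64.71 m, so C_max = 22.8/(0.39 × 40.3 × 64.71) = 0.0224 kg/m³.

0.0224 kg/m³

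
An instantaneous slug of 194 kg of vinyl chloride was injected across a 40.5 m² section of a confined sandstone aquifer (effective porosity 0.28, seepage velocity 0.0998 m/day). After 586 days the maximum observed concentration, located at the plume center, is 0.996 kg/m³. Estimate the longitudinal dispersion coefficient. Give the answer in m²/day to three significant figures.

0.0401 m²/day

At the plume center C_max = M/(n_e·A·√(4πDt)), so D = M²/(4πt·(n_e·A·C_max)²).
n_e·A·C_max = 0.28 × 40.5 × 0.996 = 11.29 kg/m.
D = 194²/(4π × 586 × 11.29²) = 0.0401 m²/day.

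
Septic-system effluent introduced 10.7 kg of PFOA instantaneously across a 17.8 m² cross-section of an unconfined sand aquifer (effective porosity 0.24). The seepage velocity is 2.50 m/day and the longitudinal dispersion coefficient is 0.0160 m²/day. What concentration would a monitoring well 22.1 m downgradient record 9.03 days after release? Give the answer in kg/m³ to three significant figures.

For an instantaneous plane source, C(x,t) = M/(n_e·A·√(4πDt)) · exp(−(x−vt)²/(4Dt)), with n_e·A the pore (flow) area.
Plume center vt = 2.50 × 9.03 = 22.575 m, so the well at 22.1 m is 0.475 m upgradient of the peak.
√(4πDt) = 1.347 m, giving peak height M/(n_e·A·√(4πDt)) = 10.7/(0.24 × 17.8 × 1.347) = 1.859 kg/m³.
(x−vt)²/(4Dt) = (-0.475)²/(4 × 0.0160 × 9.03) = 0.3904; exp(−0.3904) = 0.6768.
C = 1.859 × 0.6768 = 1.26 kg/m³.

1.26 kg/m³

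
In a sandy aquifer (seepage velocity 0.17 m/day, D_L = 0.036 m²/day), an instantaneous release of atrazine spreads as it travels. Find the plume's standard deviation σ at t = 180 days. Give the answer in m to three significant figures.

3.60 m

Dispersive spreading gives a Gaussian with σ² = 2Dt; advection only shifts the center.
σ = √(2 × 0.036 × 180) = 3.60 m.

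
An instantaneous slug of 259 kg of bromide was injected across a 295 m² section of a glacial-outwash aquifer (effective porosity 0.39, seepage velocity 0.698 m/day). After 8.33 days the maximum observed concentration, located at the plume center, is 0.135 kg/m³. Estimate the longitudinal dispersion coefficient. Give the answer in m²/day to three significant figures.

At the plume center C_max = M/(n_e·A·√(4πDt)), so D = M²/(4πt·(n_e·A·C_max)²).
n_e·A·C_max = 0.39 × 295 × 0.135 = 15.53 kg/m.
D = 259²/(4π × 8.33 × 15.53²) = 2.66 m²/day.

2.66 m²/day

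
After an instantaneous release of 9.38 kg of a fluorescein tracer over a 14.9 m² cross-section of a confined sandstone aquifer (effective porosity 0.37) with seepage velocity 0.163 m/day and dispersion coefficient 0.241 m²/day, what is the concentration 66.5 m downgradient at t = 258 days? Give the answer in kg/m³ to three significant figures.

For an instantaneous plane source, C(x,t) = M/(n_e·A·√(4πDt)) · exp(−(x−vt)²/(4Dt)), with n_e·A the pore (flow) area.
Plume center vt = 0.163 × 258 = 42.054 m, so the well at 66.5 m is 24.446 m downgradient of the peak.
√(4πDt) = 27.95 m, giving peak height M/(n_e·A·√(4πDt)) = 9.38/(0.37 × 14.9 × 27.95) = 0.06087 kg/m³.
(x−vt)²/(4Dt) = (24.446)²/(4 × 0.241 × 258) = 2.403; exp(−2.403) = 0.09045.
C = 0.06087 × 0.09045 = 0.00551 kg/m³.

0.00551 kg/m³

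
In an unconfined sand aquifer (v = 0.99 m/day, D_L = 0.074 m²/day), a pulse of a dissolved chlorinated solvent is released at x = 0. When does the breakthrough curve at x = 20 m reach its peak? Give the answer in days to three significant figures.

For the 1D instantaneous-source solution, setting ∂C/∂t = 0 at fixed x gives v²t² + 2Dt − x² = 0, so t = (√(D² + v²x²) − D)/v².
√(D² + v²x²) = √(0.074² + 0.99² × 20²) = 19.80; v² = 0.9801.
t = (19.80 − 0.074)/0.9801 = 20.1 days (vs. the pure-advection estimate x/v = 20.2 d).

20.1 days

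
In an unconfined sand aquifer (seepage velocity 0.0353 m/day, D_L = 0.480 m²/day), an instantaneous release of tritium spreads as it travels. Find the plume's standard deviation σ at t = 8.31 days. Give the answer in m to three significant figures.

Dispersive spreading gives a Gaussian with σ² = 2Dt; advection only shifts the center.
σ = √(2 × 0.480 × 8.31) = 2.82 m.

2.82 m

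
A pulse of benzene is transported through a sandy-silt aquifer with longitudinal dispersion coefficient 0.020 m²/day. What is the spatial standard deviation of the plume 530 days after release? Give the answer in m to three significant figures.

Dispersive spreading gives a Gaussian with σ² = 2Dt; advection only shifts the center.
σ = √(2 × 0.020 × 530) = 4.60 m.

4.60 m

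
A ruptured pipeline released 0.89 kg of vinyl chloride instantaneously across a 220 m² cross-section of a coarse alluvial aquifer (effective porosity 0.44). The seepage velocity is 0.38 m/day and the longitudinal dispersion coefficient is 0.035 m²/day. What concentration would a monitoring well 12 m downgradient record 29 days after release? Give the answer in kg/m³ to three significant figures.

0.00203 kg/m³

For an instantaneous plane source, C(x,t) = M/(n_e·A·√(4πDt)) · exp(−(x−vt)²/(4Dt)), with n_e·A the pore (flow) area.
Plume center vt = 0.38 × 29 = 11.02 m, so the well at 12 m is 0.98 m downgradient of the peak.
√(4πDt) = 3.571 m, giving peak height M/(n_e·A·√(4πDt)) = 0.89/(0.44 × 220 × 3.571) = 0.002575 kg/m³.
(x−vt)²/(4Dt) = (0.98)²/(4 × 0.035 × 29) = 0.2366; exp(−0.2366) = 0.7893.
C = 0.002575 × 0.7893 = 0.00203 kg/m³.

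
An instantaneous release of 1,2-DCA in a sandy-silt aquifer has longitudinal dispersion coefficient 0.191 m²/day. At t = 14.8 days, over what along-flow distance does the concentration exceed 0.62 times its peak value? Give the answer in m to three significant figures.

The plume is Gaussian with σ = √(2Dt) = √(2 × 0.191 × 14.8) = 2.378 m.
C/C_peak = exp(−Δx²/(2σ²)) = 0.62 ⇒ Δx = σ·√(−2 ln 0.62) = 2.378 × 0.9778 = 2.325 m.
Width = 2Δx = 4.65 m.

4.65 m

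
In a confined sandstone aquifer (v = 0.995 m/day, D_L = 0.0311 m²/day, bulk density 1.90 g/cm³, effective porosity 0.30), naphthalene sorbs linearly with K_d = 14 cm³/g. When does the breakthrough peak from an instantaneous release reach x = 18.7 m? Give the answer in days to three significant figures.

Retardation factor R = 1 + ρ_b·K_d/n = 1 + 1.90 × 14/0.30 = 89.67.
Sorption retards both mechanisms: v_R = v/R = 0.01110 m/day, D_R = D/R = 0.0003468 m²/day.
Peak time from v_R²t² + 2D_R t − x² = 0: t = (√(D_R² + v_R²x²) − D_R)/v_R².
√(D_R² + v_R²x²) = √(0.0003468² + 0.01110² × 18.7²) = 0.2076; v_R² = 0.0001232.
t = (0.2076 − 0.0003468)/0.0001232 = 1680 days.

1680 days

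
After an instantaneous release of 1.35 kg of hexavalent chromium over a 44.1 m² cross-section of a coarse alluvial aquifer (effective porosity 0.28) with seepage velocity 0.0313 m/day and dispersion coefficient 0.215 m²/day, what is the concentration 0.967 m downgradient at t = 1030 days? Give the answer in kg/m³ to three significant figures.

0.000687 kg/m³

For an instantaneous plane source, C(x,t) = M/(n_e·A·√(4πDt)) · exp(−(x−vt)²/(4Dt)), with n_e·A the pore (flow) area.
Plume center vt = 0.0313 × 1030 = 32.239 m, so the well at 0.967 m is 31.272 m upgradient of the peak.
√(4πDt) = 52.75 m, giving peak height M/(n_e·A·√(4πDt)) = 1.35/(0.28 × 44.1 × 52.75) = 0.002073 kg/m³.
(x−vt)²/(4Dt) = (-31.272)²/(4 × 0.215 × 1030) = 1.104; exp(−1.104) = 0.3315.
C = 0.002073 × 0.3315 = 0.000687 kg/m³.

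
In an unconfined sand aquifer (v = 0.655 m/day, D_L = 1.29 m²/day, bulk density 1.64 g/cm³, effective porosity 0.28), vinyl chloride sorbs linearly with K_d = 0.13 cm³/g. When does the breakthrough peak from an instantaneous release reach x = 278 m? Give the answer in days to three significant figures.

742 days

Retardation factor R = 1 + ρ_b·K_d/n = 1 + 1.64 × 0.13/0.28 = 1.761.
Sorption retards both mechanisms: v_R = v/R = 0.3719 m/day, D_R = D/R = 0.7325 m²/day.
Peak time from v_R²t² + 2D_R t − x² = 0: t = (√(D_R² + v_R²x²) − D_R)/v_R².
√(D_R² + v_R²x²) = √(0.7325² + 0.3719² × 278²) = 103.4; v_R² = 0.1383.
t = (103.4 − 0.7325)/0.1383 = 742 days.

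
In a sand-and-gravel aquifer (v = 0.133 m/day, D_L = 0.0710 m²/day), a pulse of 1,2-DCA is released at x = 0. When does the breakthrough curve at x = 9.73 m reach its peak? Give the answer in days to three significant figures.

For the 1D instantaneous-source solution, setting ∂C/∂t = 0 at fixed x gives v²t² + 2Dt − x² = 0, so t = (√(D² + v²x²) − D)/v².
√(D² + v²x²) = √(0.0710² + 0.133² × 9.73²) = 1.296; v² = 0.017689.
t = (1.296 − 0.0710)/0.017689 = 69.3 days (vs. the pure-advection estimate x/v = 73.2 d).

69.3 days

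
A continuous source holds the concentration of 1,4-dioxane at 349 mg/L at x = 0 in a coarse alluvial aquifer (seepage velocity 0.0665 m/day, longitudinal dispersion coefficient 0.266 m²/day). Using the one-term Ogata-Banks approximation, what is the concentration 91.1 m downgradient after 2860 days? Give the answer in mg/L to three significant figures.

For a continuous step input, C/C₀ ≈ ½·erfc((x−vt)/(2√(Dt))).
vt = 0.0665 × 2860 = 190.19 m and 2√(Dt) = 2√(0.266 × 2860) = 55.16 m.
Argument (x−vt)/(2√(Dt)) = (91.1 − 190.19)/55.16 = -1.796; ½·erfc(-1.796) = 0.9945.
C = 349 × 0.9945 = 347 mg/L.

347 mg/L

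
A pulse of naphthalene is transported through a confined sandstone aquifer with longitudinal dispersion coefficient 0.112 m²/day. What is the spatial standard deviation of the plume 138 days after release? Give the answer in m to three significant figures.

5.56 m

Dispersive spreading gives a Gaussian with σ² = 2Dt; advection only shifts the center.
σ = √(2 × 0.112 × 138) = 5.56 m.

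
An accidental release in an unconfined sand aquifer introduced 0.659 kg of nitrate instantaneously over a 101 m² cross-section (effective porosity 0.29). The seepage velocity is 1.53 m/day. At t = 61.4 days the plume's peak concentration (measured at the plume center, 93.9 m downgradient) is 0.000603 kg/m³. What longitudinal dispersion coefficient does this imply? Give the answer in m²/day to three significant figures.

At the plume center C_max = M/(n_e·A·√(4πDt)), so D = M²/(4πt·(n_e·A·C_max)²).
n_e·A·C_max = 0.29 × 101 × 0.000603 = 0.01766 kg/m.
D = 0.659²/(4π × 61.4 × 0.01766²) = 1.80 m²/day.

1.80 m²/day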